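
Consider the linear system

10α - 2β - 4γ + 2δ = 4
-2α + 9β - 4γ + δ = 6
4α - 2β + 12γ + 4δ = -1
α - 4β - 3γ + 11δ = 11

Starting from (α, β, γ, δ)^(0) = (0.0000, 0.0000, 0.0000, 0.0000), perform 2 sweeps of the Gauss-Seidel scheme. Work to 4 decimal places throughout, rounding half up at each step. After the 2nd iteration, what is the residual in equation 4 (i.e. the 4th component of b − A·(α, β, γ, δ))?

Iteration 1:
  α = (4 - (-2)·0.0000 - (-4)·0.0000 - (2)·0.0000) / (10) = 0.4000
  β = (6 - (-2)·0.4000 - (-4)·0.0000 - (1)·0.0000) / (9) = 0.7556
  γ = (-1 - (4)·0.4000 - (-2)·0.7556 - (4)·0.0000) / (12) = -0.0907
  δ = (11 - (1)·0.4000 - (-4)·0.7556 - (-3)·-0.0907) / (11) = 1.2137
Iteration 2:
  α = (4 - (-2)·0.7556 - (-4)·-0.0907 - (2)·1.2137) / (10) = 0.2721
  β = (6 - (-2)·0.2721 - (-4)·-0.0907 - (1)·1.2137) / (9) = 0.5520
  γ = (-1 - (4)·0.2721 - (-2)·0.5520 - (4)·1.2137) / (12) = -0.4866
  δ = (11 - (1)·0.2721 - (-4)·0.5520 - (-3)·-0.4866) / (11) = 1.0433
Residual b − A·x = (-1.6500, -1.4135, 0.6816, -0.0002)

-0.0002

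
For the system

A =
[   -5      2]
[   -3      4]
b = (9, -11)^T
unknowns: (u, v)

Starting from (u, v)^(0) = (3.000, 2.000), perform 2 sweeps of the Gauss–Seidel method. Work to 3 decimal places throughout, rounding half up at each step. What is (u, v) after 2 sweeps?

Iteration 1:
  u = (9 - (2)·2.000) / (-5) = -1.000
  v = (-11 - (-3)·-1.000) / (4) = -3.500
Iteration 2:
  u = (9 - (2)·-3.500) / (-5) = -3.200
  v = (-11 - (-3)·-3.200) / (4) = -5.150

(-3.200, -5.150)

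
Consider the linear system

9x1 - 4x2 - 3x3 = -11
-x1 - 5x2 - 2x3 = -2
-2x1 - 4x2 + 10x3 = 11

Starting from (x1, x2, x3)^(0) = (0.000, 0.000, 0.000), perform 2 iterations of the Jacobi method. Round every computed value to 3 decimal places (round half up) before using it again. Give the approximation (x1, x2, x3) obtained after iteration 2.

(-0.678, 0.204, 1.016)

Iteration 1:
  x1 = (-11 - (-4)·0.000 - (-3)·0.000) / (9) = -1.222
  x2 = (-2 - (-1)·0.000 - (-2)·0.000) / (-5) = 0.400
  x3 = (11 - (-2)·0.000 - (-4)·0.000) / (10) = 1.100
Iteration 2:
  x1 = (-11 - (-4)·0.400 - (-3)·1.100) / (9) = -0.678
  x2 = (-2 - (-1)·-1.222 - (-2)·1.100) / (-5) = 0.204
  x3 = (11 - (-2)·-1.222 - (-4)·0.400) / (10) = 1.016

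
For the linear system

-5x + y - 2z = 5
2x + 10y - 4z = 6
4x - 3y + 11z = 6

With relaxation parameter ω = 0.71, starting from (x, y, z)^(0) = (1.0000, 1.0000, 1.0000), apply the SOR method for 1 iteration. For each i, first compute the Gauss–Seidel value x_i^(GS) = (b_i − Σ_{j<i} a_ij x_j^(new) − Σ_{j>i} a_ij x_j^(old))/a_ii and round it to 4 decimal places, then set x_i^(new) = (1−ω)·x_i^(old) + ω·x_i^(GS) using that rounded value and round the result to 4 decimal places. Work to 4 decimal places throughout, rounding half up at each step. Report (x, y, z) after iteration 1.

Iteration 1:
  x: GS value = (5 - (1)·1.0000 - (-2)·1.0000) / (-5) = -1.2000;  x ← (1−ω)·1.0000 + ω·-1.2000 = -0.5620
  y: GS value = (6 - (2)·-0.5620 - (-4)·1.0000) / (10) = 1.1124;  y ← (1−ω)·1.0000 + ω·1.1124 = 1.0798
  z: GS value = (6 - (4)·-0.5620 - (-3)·1.0798) / (11) = 1.0443;  z ← (1−ω)·1.0000 + ω·1.0443 = 1.0315

(-0.5620, 1.0798, 1.0315)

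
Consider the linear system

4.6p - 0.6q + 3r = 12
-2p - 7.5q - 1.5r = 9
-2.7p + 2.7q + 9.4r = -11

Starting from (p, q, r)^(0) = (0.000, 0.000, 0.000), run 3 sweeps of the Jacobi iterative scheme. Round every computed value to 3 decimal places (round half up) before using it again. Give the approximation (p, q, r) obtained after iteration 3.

Iteration 1:
  p = (12 - (-0.6)·0.000 - (3)·0.000) / (4.6) = 2.609
  q = (9 - (-2)·0.000 - (-1.5)·0.000) / (-7.5) = -1.200
  r = (-11 - (-2.7)·0.000 - (2.7)·0.000) / (9.4) = -1.170
Iteration 2:
  p = (12 - (-0.6)·-1.200 - (3)·-1.170) / (4.6) = 3.215
  q = (9 - (-2)·2.609 - (-1.5)·-1.170) / (-7.5) = -1.662
  r = (-11 - (-2.7)·2.609 - (2.7)·-1.200) / (9.4) = -0.076
Iteration 3:
  p = (12 - (-0.6)·-1.662 - (3)·-0.076) / (4.6) = 2.441
  q = (9 - (-2)·3.215 - (-1.5)·-0.076) / (-7.5) = -2.042
  r = (-11 - (-2.7)·3.215 - (2.7)·-1.662) / (9.4) = 0.231

(2.441, -2.042, 0.231)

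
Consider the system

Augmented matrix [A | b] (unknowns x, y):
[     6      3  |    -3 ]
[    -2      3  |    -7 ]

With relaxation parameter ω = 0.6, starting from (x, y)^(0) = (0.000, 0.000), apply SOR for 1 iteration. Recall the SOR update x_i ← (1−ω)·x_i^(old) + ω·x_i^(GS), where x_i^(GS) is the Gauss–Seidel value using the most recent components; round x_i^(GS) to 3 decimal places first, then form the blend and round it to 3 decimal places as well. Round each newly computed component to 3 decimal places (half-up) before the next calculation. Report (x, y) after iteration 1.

(-0.300, -1.520)

Iteration 1:
  x: GS value = (-3 - (3)·0.000) / (6) = -0.500;  x ← (1−ω)·0.000 + ω·-0.500 = -0.300
  y: GS value = (-7 - (-2)·-0.300) / (3) = -2.533;  y ← (1−ω)·0.000 + ω·-2.533 = -1.520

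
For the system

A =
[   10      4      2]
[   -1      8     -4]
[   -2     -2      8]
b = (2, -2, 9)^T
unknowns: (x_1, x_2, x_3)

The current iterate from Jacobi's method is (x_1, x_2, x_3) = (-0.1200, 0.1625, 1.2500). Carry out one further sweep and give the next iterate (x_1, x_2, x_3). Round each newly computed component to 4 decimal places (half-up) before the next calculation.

(-0.1150, 0.3600, 1.1356)

One sweep:
  x_1 = (2 - (4)·0.1625 - (2)·1.2500) / (10) = -0.1150
  x_2 = (-2 - (-1)·-0.1200 - (-4)·1.2500) / (8) = 0.3600
  x_3 = (9 - (-2)·-0.1200 - (-2)·0.1625) / (8) = 1.1356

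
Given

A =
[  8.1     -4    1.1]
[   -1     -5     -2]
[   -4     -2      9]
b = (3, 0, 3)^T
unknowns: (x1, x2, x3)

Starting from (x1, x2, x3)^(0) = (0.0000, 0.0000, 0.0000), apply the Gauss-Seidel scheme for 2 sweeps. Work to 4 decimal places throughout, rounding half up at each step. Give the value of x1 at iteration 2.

Iteration 1:
  x1 = (3 - (-4)·0.0000 - (1.1)·0.0000) / (8.1) = 0.3704
  x2 = (0 - (-1)·0.3704 - (-2)·0.0000) / (-5) = -0.0741
  x3 = (3 - (-4)·0.3704 - (-2)·-0.0741) / (9) = 0.4815
Iteration 2:
  x1 = (3 - (-4)·-0.0741 - (1.1)·0.4815) / (8.1) = 0.2684
  x2 = (0 - (-1)·0.2684 - (-2)·0.4815) / (-5) = -0.2463
  x3 = (3 - (-4)·0.2684 - (-2)·-0.2463) / (9) = 0.3979

0.2684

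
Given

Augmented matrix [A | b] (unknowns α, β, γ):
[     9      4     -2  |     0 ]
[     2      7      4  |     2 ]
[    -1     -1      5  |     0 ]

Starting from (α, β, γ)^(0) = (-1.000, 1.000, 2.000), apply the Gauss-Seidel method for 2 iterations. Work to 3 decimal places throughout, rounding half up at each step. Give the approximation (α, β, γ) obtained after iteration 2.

(0.343, 0.285, 0.126)

Iteration 1:
  α = (0 - (4)·1.000 - (-2)·2.000) / (9) = 0.000
  β = (2 - (2)·0.000 - (4)·2.000) / (7) = -0.857
  γ = (0 - (-1)·0.000 - (-1)·-0.857) / (5) = -0.171
Iteration 2:
  α = (0 - (4)·-0.857 - (-2)·-0.171) / (9) = 0.343
  β = (2 - (2)·0.343 - (4)·-0.171) / (7) = 0.285
  γ = (0 - (-1)·0.343 - (-1)·0.285) / (5) = 0.126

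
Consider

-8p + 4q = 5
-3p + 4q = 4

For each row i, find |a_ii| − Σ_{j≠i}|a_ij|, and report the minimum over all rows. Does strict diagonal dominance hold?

1

row 1: |-8| − (4) = 4
row 2: |4| − (3) = 1
minimum over rows = 1 → strictly diagonally dominant (convergence guaranteed)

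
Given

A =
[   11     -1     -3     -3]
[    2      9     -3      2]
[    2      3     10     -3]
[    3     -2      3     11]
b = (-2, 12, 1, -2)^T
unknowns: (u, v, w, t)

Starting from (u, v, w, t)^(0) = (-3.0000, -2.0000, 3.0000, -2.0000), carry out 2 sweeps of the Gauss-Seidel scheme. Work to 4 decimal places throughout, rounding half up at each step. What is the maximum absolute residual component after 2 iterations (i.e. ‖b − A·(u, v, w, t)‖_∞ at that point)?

Iteration 1:
  u = (-2 - (-1)·-2.0000 - (-3)·3.0000 - (-3)·-2.0000) / (11) = -0.0909
  v = (12 - (2)·-0.0909 - (-3)·3.0000 - (2)·-2.0000) / (9) = 2.7980
  w = (1 - (2)·-0.0909 - (3)·2.7980 - (-3)·-2.0000) / (10) = -1.3212
  t = (-2 - (3)·-0.0909 - (-2)·2.7980 - (3)·-1.3212) / (11) = 0.7120
Iteration 2:
  u = (-2 - (-1)·2.7980 - (-3)·-1.3212 - (-3)·0.7120) / (11) = -0.0936
  v = (12 - (2)·-0.0936 - (-3)·-1.3212 - (2)·0.7120) / (9) = 0.7555
  w = (1 - (2)·-0.0936 - (3)·0.7555 - (-3)·0.7120) / (10) = 0.1057
  t = (-2 - (3)·-0.0936 - (-2)·0.7555 - (3)·0.1057) / (11) = -0.0478
Residual b − A·x = (-0.0412, 5.8004, -2.2797, 0.0005); ∞-norm = 5.8004

5.8004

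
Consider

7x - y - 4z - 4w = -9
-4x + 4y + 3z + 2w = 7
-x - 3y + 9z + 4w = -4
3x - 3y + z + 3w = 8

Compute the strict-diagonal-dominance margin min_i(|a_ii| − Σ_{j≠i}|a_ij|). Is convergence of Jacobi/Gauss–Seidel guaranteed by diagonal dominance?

row 1: |7| − (1+4+4) = -2
row 2: |4| − (4+3+2) = -5
row 3: |9| − (1+3+4) = 1
row 4: |3| − (3+3+1) = -4
minimum over rows = -5 → not strictly diagonally dominant

-5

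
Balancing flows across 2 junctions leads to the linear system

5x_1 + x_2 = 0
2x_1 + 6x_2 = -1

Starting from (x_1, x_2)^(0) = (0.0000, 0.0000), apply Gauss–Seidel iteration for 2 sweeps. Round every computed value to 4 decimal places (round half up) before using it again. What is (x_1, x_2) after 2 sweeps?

Iteration 1:
  x_1 = (0 - (1)·0.0000) / (5) = 0.0000
  x_2 = (-1 - (2)·0.0000) / (6) = -0.1667
Iteration 2:
  x_1 = (0 - (1)·-0.1667) / (5) = 0.0333
  x_2 = (-1 - (2)·0.0333) / (6) = -0.1778

(0.0333, -0.1778)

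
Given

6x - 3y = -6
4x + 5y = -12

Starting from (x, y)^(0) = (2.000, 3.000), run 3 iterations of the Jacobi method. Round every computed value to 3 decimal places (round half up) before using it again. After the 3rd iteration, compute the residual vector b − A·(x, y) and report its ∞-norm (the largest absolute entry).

Iteration 1:
  x = (-6 - (-3)·3.000) / (6) = 0.500
  y = (-12 - (4)·2.000) / (5) = -4.000
Iteration 2:
  x = (-6 - (-3)·-4.000) / (6) = -3.000
  y = (-12 - (4)·0.500) / (5) = -2.800
Iteration 3:
  x = (-6 - (-3)·-2.800) / (6) = -2.400
  y = (-12 - (4)·-3.000) / (5) = 0.000
Residual b − A·x = (8.400, -2.400); ∞-norm = 8.400

8.400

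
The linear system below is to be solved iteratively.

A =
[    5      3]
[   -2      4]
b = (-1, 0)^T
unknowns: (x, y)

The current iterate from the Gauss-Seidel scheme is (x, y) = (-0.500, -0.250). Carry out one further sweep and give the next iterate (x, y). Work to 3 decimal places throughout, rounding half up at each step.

One sweep:
  x = (-1 - (3)·-0.250) / (5) = -0.050
  y = (0 - (-2)·-0.050) / (4) = -0.025

(-0.050, -0.025)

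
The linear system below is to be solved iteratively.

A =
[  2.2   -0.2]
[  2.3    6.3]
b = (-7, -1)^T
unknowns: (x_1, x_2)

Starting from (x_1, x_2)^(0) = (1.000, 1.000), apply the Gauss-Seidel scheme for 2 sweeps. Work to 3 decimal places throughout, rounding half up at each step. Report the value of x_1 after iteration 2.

-3.094

Iteration 1:
  x_1 = (-7 - (-0.2)·1.000) / (2.2) = -3.091
  x_2 = (-1 - (2.3)·-3.091) / (6.3) = 0.970
Iteration 2:
  x_1 = (-7 - (-0.2)·0.970) / (2.2) = -3.094
  x_2 = (-1 - (2.3)·-3.094) / (6.3) = 0.971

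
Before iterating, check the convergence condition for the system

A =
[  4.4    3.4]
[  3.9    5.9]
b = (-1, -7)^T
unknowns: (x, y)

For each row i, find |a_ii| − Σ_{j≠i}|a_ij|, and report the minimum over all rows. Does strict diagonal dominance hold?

row 1: |4.4| − (3.4) = 1
row 2: |5.9| − (3.9) = 2
minimum over rows = 1 → strictly diagonally dominant (convergence guaranteed)

1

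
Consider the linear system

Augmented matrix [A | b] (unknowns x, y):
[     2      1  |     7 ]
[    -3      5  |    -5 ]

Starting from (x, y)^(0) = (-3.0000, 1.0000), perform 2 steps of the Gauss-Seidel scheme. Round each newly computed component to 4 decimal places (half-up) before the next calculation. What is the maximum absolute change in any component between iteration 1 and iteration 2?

0.1000

Iteration 1:
  x = (7 - (1)·1.0000) / (2) = 3.0000
  y = (-5 - (-3)·3.0000) / (5) = 0.8000
Iteration 2:
  x = (7 - (1)·0.8000) / (2) = 3.1000
  y = (-5 - (-3)·3.1000) / (5) = 0.8600
Change: (0.1000, 0.0600) → max |·| = 0.1000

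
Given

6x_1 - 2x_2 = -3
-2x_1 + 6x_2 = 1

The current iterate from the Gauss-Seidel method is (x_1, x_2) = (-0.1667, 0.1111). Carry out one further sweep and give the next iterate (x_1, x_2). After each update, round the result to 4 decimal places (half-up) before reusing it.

(-0.4630, 0.0123)

One sweep:
  x_1 = (-3 - (-2)·0.1111) / (6) = -0.4630
  x_2 = (1 - (-2)·-0.4630) / (6) = 0.0123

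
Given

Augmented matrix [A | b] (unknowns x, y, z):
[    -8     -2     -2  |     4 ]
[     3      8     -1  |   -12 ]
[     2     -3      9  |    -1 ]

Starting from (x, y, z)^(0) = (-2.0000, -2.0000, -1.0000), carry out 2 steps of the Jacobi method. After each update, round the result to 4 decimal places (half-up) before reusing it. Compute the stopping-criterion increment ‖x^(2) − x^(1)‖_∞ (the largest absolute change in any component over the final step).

0.7604

Iteration 1:
  x = (4 - (-2)·-2.0000 - (-2)·-1.0000) / (-8) = 0.2500
  y = (-12 - (3)·-2.0000 - (-1)·-1.0000) / (8) = -0.8750
  z = (-1 - (2)·-2.0000 - (-3)·-2.0000) / (9) = -0.3333
Iteration 2:
  x = (4 - (-2)·-0.8750 - (-2)·-0.3333) / (-8) = -0.1979
  y = (-12 - (3)·0.2500 - (-1)·-0.3333) / (8) = -1.6354
  z = (-1 - (2)·0.2500 - (-3)·-0.8750) / (9) = -0.4583
Change: (-0.4479, -0.7604, -0.1250) → max |·| = 0.7604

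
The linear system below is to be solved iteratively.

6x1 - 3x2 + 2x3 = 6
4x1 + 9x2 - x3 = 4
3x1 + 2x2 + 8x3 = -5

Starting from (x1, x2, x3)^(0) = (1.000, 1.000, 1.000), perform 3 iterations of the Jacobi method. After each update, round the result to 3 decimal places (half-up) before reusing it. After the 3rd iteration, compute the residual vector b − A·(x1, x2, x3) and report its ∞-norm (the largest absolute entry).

Iteration 1:
  x1 = (6 - (-3)·1.000 - (2)·1.000) / (6) = 1.167
  x2 = (4 - (4)·1.000 - (-1)·1.000) / (9) = 0.111
  x3 = (-5 - (3)·1.000 - (2)·1.000) / (8) = -1.250
Iteration 2:
  x1 = (6 - (-3)·0.111 - (2)·-1.250) / (6) = 1.472
  x2 = (4 - (4)·1.167 - (-1)·-1.250) / (9) = -0.213
  x3 = (-5 - (3)·1.167 - (2)·0.111) / (8) = -1.090
Iteration 3:
  x1 = (6 - (-3)·-0.213 - (2)·-1.090) / (6) = 1.257
  x2 = (4 - (4)·1.472 - (-1)·-1.090) / (9) = -0.331
  x3 = (-5 - (3)·1.472 - (2)·-0.213) / (8) = -1.124
Residual b − A·x = (-0.287, 0.827, 0.883); ∞-norm = 0.883

0.883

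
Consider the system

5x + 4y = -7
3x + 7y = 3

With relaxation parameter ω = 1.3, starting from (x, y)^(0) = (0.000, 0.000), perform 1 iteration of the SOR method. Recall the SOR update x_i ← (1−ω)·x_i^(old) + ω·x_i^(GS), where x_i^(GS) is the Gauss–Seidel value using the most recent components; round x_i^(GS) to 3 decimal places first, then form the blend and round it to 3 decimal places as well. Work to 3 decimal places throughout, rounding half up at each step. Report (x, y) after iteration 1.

Iteration 1:
  x: GS value = (-7 - (4)·0.000) / (5) = -1.400;  x ← (1−ω)·0.000 + ω·-1.400 = -1.820
  y: GS value = (3 - (3)·-1.820) / (7) = 1.209;  y ← (1−ω)·0.000 + ω·1.209 = 1.572

(-1.820, 1.572)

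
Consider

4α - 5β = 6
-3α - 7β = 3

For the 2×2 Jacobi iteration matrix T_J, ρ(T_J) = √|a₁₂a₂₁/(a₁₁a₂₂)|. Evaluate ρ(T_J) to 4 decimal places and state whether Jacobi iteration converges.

a₁₂a₂₁/(a₁₁a₂₂) = (-5)·(-3) / ((4)·(-7)) = -0.535714
ρ = √|-0.535714| = √0.535714 = 0.7319
ρ < 1, so Jacobi converges

0.7319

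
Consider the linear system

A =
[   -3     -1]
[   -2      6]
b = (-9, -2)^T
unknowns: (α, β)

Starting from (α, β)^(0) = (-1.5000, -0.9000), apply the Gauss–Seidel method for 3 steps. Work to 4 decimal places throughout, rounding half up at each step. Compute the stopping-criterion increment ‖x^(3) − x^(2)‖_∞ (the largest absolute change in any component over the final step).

Iteration 1:
  α = (-9 - (-1)·-0.9000) / (-3) = 3.3000
  β = (-2 - (-2)·3.3000) / (6) = 0.7667
Iteration 2:
  α = (-9 - (-1)·0.7667) / (-3) = 2.7444
  β = (-2 - (-2)·2.7444) / (6) = 0.5815
Iteration 3:
  α = (-9 - (-1)·0.5815) / (-3) = 2.8062
  β = (-2 - (-2)·2.8062) / (6) = 0.6021
Change: (0.0618, 0.0206) → max |·| = 0.0618

0.0618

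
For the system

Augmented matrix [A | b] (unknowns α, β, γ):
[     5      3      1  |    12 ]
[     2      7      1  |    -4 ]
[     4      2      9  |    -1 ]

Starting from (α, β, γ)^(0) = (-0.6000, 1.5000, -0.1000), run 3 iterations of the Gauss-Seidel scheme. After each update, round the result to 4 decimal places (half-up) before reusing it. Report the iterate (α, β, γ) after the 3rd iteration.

(3.4643, -1.3918, -1.3415)

Iteration 1:
  α = (12 - (3)·1.5000 - (1)·-0.1000) / (5) = 1.5200
  β = (-4 - (2)·1.5200 - (1)·-0.1000) / (7) = -0.9914
  γ = (-1 - (4)·1.5200 - (2)·-0.9914) / (9) = -0.5664
Iteration 2:
  α = (12 - (3)·-0.9914 - (1)·-0.5664) / (5) = 3.1081
  β = (-4 - (2)·3.1081 - (1)·-0.5664) / (7) = -1.3785
  γ = (-1 - (4)·3.1081 - (2)·-1.3785) / (9) = -1.1862
Iteration 3:
  α = (12 - (3)·-1.3785 - (1)·-1.1862) / (5) = 3.4643
  β = (-4 - (2)·3.4643 - (1)·-1.1862) / (7) = -1.3918
  γ = (-1 - (4)·3.4643 - (2)·-1.3918) / (9) = -1.3415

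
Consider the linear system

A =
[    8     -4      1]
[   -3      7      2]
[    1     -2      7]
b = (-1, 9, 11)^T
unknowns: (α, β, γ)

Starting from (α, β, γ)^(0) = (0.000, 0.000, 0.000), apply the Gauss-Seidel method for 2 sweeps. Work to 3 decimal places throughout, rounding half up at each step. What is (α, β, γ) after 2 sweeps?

(0.248, 0.837, 1.775)

Iteration 1:
  α = (-1 - (-4)·0.000 - (1)·0.000) / (8) = -0.125
  β = (9 - (-3)·-0.125 - (2)·0.000) / (7) = 1.232
  γ = (11 - (1)·-0.125 - (-2)·1.232) / (7) = 1.941
Iteration 2:
  α = (-1 - (-4)·1.232 - (1)·1.941) / (8) = 0.248
  β = (9 - (-3)·0.248 - (2)·1.941) / (7) = 0.837
  γ = (11 - (1)·0.248 - (-2)·0.837) / (7) = 1.775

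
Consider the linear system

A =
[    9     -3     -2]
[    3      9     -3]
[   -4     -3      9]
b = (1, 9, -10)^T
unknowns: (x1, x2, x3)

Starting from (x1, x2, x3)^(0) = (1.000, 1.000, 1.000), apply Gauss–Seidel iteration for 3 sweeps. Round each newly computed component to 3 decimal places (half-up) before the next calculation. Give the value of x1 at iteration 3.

0.197

Iteration 1:
  x1 = (1 - (-3)·1.000 - (-2)·1.000) / (9) = 0.667
  x2 = (9 - (3)·0.667 - (-3)·1.000) / (9) = 1.111
  x3 = (-10 - (-4)·0.667 - (-3)·1.111) / (9) = -0.444
Iteration 2:
  x1 = (1 - (-3)·1.111 - (-2)·-0.444) / (9) = 0.383
  x2 = (9 - (3)·0.383 - (-3)·-0.444) / (9) = 0.724
  x3 = (-10 - (-4)·0.383 - (-3)·0.724) / (9) = -0.700
Iteration 3:
  x1 = (1 - (-3)·0.724 - (-2)·-0.700) / (9) = 0.197
  x2 = (9 - (3)·0.197 - (-3)·-0.700) / (9) = 0.701
  x3 = (-10 - (-4)·0.197 - (-3)·0.701) / (9) = -0.790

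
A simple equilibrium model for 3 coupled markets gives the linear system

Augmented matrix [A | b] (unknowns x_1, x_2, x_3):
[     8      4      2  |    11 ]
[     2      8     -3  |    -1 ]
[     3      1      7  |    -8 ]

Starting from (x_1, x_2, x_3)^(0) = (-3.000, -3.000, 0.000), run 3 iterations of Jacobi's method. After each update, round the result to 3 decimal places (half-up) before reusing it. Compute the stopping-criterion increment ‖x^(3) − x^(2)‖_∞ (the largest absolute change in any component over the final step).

1.386

Iteration 1:
  x_1 = (11 - (4)·-3.000 - (2)·0.000) / (8) = 2.875
  x_2 = (-1 - (2)·-3.000 - (-3)·0.000) / (8) = 0.625
  x_3 = (-8 - (3)·-3.000 - (1)·-3.000) / (7) = 0.571
Iteration 2:
  x_1 = (11 - (4)·0.625 - (2)·0.571) / (8) = 0.920
  x_2 = (-1 - (2)·2.875 - (-3)·0.571) / (8) = -0.630
  x_3 = (-8 - (3)·2.875 - (1)·0.625) / (7) = -2.464
Iteration 3:
  x_1 = (11 - (4)·-0.630 - (2)·-2.464) / (8) = 2.306
  x_2 = (-1 - (2)·0.920 - (-3)·-2.464) / (8) = -1.279
  x_3 = (-8 - (3)·0.920 - (1)·-0.630) / (7) = -1.447
Change: (1.386, -0.649, 1.017) → max |·| = 1.386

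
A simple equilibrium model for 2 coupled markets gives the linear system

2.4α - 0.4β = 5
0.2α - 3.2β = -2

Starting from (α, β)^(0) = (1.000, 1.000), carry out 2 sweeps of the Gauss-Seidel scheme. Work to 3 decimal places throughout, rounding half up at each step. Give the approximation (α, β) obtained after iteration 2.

(2.211, 0.763)

Iteration 1:
  α = (5 - (-0.4)·1.000) / (2.4) = 2.250
  β = (-2 - (0.2)·2.250) / (-3.2) = 0.766
Iteration 2:
  α = (5 - (-0.4)·0.766) / (2.4) = 2.211
  β = (-2 - (0.2)·2.211) / (-3.2) = 0.763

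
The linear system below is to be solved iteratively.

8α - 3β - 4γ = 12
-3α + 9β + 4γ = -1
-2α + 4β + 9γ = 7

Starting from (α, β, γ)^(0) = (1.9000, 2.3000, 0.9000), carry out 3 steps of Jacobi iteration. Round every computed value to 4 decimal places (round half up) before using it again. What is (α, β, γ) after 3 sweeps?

(2.4545, -0.1655, 0.8089)

Iteration 1:
  α = (12 - (-3)·2.3000 - (-4)·0.9000) / (8) = 2.8125
  β = (-1 - (-3)·1.9000 - (4)·0.9000) / (9) = 0.1222
  γ = (7 - (-2)·1.9000 - (4)·2.3000) / (9) = 0.1778
Iteration 2:
  α = (12 - (-3)·0.1222 - (-4)·0.1778) / (8) = 1.6347
  β = (-1 - (-3)·2.8125 - (4)·0.1778) / (9) = 0.7474
  γ = (7 - (-2)·2.8125 - (4)·0.1222) / (9) = 1.3485
Iteration 3:
  α = (12 - (-3)·0.7474 - (-4)·1.3485) / (8) = 2.4545
  β = (-1 - (-3)·1.6347 - (4)·1.3485) / (9) = -0.1655
  γ = (7 - (-2)·1.6347 - (4)·0.7474) / (9) = 0.8089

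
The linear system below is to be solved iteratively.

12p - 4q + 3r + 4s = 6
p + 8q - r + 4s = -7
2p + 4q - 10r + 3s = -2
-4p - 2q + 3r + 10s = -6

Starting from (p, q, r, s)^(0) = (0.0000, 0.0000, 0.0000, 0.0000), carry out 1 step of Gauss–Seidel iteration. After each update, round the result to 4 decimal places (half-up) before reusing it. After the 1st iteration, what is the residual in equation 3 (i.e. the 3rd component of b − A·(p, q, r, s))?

Iteration 1:
  p = (6 - (-4)·0.0000 - (3)·0.0000 - (4)·0.0000) / (12) = 0.5000
  q = (-7 - (1)·0.5000 - (-1)·0.0000 - (4)·0.0000) / (8) = -0.9375
  r = (-2 - (2)·0.5000 - (4)·-0.9375 - (3)·0.0000) / (-10) = -0.0750
  s = (-6 - (-4)·0.5000 - (-2)·-0.9375 - (3)·-0.0750) / (10) = -0.5650
Residual b − A·x = (-1.2650, 2.1850, 1.6950, 0.0000)

1.6950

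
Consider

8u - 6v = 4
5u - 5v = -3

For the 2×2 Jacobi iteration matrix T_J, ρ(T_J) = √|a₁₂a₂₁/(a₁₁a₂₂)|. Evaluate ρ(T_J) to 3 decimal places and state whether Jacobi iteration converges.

0.866

a₁₂a₂₁/(a₁₁a₂₂) = (-6)·(5) / ((8)·(-5)) = 0.750000
ρ = √|0.750000| = √0.750000 = 0.866
ρ < 1, so Jacobi converges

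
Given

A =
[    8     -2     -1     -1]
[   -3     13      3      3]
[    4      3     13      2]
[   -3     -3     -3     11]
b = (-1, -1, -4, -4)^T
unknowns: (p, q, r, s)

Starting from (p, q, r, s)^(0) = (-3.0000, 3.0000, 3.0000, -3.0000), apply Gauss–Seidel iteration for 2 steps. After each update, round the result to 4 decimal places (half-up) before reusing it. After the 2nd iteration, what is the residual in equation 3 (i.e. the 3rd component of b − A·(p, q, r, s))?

0.5742

Iteration 1:
  p = (-1 - (-2)·3.0000 - (-1)·3.0000 - (-1)·-3.0000) / (8) = 0.6250
  q = (-1 - (-3)·0.6250 - (3)·3.0000 - (3)·-3.0000) / (13) = 0.0673
  r = (-4 - (4)·0.6250 - (3)·0.0673 - (2)·-3.0000) / (13) = -0.0540
  s = (-4 - (-3)·0.6250 - (-3)·0.0673 - (-3)·-0.0540) / (11) = -0.1896
Iteration 2:
  p = (-1 - (-2)·0.0673 - (-1)·-0.0540 - (-1)·-0.1896) / (8) = -0.1386
  q = (-1 - (-3)·-0.1386 - (3)·-0.0540 - (3)·-0.1896) / (13) = -0.0527
  r = (-4 - (4)·-0.1386 - (3)·-0.0527 - (2)·-0.1896) / (13) = -0.2237
  s = (-4 - (-3)·-0.1386 - (-3)·-0.0527 - (-3)·-0.2237) / (11) = -0.4768
Residual b − A·x = (-0.6971, 1.3708, 0.5742, -0.0002)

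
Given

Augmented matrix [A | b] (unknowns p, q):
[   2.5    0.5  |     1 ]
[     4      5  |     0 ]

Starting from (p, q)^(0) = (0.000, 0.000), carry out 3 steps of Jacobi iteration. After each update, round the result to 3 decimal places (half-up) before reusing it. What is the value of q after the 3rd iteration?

Iteration 1:
  p = (1 - (0.5)·0.000) / (2.5) = 0.400
  q = (0 - (4)·0.000) / (5) = 0.000
Iteration 2:
  p = (1 - (0.5)·0.000) / (2.5) = 0.400
  q = (0 - (4)·0.400) / (5) = -0.320
Iteration 3:
  p = (1 - (0.5)·-0.320) / (2.5) = 0.464
  q = (0 - (4)·0.400) / (5) = -0.320

-0.320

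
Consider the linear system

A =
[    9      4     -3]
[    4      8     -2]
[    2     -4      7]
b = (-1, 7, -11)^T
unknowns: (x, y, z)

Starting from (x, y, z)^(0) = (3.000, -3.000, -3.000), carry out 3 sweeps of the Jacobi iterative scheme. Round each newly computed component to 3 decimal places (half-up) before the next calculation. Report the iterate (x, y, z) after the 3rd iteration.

(-0.797, 0.710, -1.475)

Iteration 1:
  x = (-1 - (4)·-3.000 - (-3)·-3.000) / (9) = 0.222
  y = (7 - (4)·3.000 - (-2)·-3.000) / (8) = -1.375
  z = (-11 - (2)·3.000 - (-4)·-3.000) / (7) = -4.143
Iteration 2:
  x = (-1 - (4)·-1.375 - (-3)·-4.143) / (9) = -0.881
  y = (7 - (4)·0.222 - (-2)·-4.143) / (8) = -0.272
  z = (-11 - (2)·0.222 - (-4)·-1.375) / (7) = -2.421
Iteration 3:
  x = (-1 - (4)·-0.272 - (-3)·-2.421) / (9) = -0.797
  y = (7 - (4)·-0.881 - (-2)·-2.421) / (8) = 0.710
  z = (-11 - (2)·-0.881 - (-4)·-0.272) / (7) = -1.475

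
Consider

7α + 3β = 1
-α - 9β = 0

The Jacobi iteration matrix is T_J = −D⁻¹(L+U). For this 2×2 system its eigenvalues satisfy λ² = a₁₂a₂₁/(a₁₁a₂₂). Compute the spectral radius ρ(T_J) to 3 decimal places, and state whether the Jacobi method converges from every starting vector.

a₁₂a₂₁/(a₁₁a₂₂) = (3)·(-1) / ((7)·(-9)) = 0.047619
ρ = √|0.047619| = √0.047619 = 0.218
ρ < 1, so Jacobi converges

0.218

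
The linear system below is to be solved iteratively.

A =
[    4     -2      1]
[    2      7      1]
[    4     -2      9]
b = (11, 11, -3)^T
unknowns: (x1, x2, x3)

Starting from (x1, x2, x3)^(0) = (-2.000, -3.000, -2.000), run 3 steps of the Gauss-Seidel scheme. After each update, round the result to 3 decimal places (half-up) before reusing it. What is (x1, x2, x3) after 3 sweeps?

Iteration 1:
  x1 = (11 - (-2)·-3.000 - (1)·-2.000) / (4) = 1.750
  x2 = (11 - (2)·1.750 - (1)·-2.000) / (7) = 1.357
  x3 = (-3 - (4)·1.750 - (-2)·1.357) / (9) = -0.810
Iteration 2:
  x1 = (11 - (-2)·1.357 - (1)·-0.810) / (4) = 3.631
  x2 = (11 - (2)·3.631 - (1)·-0.810) / (7) = 0.650
  x3 = (-3 - (4)·3.631 - (-2)·0.650) / (9) = -1.803
Iteration 3:
  x1 = (11 - (-2)·0.650 - (1)·-1.803) / (4) = 3.526
  x2 = (11 - (2)·3.526 - (1)·-1.803) / (7) = 0.822
  x3 = (-3 - (4)·3.526 - (-2)·0.822) / (9) = -1.718

(3.526, 0.822, -1.718)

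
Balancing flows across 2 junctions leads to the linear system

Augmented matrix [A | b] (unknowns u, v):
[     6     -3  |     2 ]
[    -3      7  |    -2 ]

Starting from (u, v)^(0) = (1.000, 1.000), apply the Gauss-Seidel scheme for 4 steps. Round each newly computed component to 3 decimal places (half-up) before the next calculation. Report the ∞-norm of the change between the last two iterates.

Iteration 1:
  u = (2 - (-3)·1.000) / (6) = 0.833
  v = (-2 - (-3)·0.833) / (7) = 0.071
Iteration 2:
  u = (2 - (-3)·0.071) / (6) = 0.369
  v = (-2 - (-3)·0.369) / (7) = -0.128
Iteration 3:
  u = (2 - (-3)·-0.128) / (6) = 0.269
  v = (-2 - (-3)·0.269) / (7) = -0.170
Iteration 4:
  u = (2 - (-3)·-0.170) / (6) = 0.248
  v = (-2 - (-3)·0.248) / (7) = -0.179
Change: (-0.021, -0.009) → max |·| = 0.021

0.021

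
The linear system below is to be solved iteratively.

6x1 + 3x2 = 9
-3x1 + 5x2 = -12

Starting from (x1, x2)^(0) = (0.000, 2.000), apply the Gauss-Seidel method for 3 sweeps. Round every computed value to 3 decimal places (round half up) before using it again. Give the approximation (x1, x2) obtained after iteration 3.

(1.935, -1.239)

Iteration 1:
  x1 = (9 - (3)·2.000) / (6) = 0.500
  x2 = (-12 - (-3)·0.500) / (5) = -2.100
Iteration 2:
  x1 = (9 - (3)·-2.100) / (6) = 2.550
  x2 = (-12 - (-3)·2.550) / (5) = -0.870
Iteration 3:
  x1 = (9 - (3)·-0.870) / (6) = 1.935
  x2 = (-12 - (-3)·1.935) / (5) = -1.239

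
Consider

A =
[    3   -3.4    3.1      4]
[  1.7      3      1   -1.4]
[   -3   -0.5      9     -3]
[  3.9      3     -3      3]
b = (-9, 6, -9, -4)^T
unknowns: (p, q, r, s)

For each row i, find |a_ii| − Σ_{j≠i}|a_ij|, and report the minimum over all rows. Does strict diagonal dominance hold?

-7.5

row 1: |3| − (3.4+3.1+4) = -7.5
row 2: |3| − (1.7+1+1.4) = -1.1
row 3: |9| − (3+0.5+3) = 2.5
row 4: |3| − (3.9+3+3) = -6.9
minimum over rows = -7.5 → not strictly diagonally dominant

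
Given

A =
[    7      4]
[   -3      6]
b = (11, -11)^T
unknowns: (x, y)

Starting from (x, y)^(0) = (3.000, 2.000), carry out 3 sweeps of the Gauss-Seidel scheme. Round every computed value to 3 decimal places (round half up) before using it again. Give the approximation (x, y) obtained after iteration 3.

Iteration 1:
  x = (11 - (4)·2.000) / (7) = 0.429
  y = (-11 - (-3)·0.429) / (6) = -1.619
Iteration 2:
  x = (11 - (4)·-1.619) / (7) = 2.497
  y = (-11 - (-3)·2.497) / (6) = -0.585
Iteration 3:
  x = (11 - (4)·-0.585) / (7) = 1.906
  y = (-11 - (-3)·1.906) / (6) = -0.880

(1.906, -0.880)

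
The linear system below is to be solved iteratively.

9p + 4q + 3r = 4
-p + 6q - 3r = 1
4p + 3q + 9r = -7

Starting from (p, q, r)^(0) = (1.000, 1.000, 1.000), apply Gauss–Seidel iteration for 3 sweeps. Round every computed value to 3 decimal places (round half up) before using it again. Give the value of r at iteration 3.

Iteration 1:
  p = (4 - (4)·1.000 - (3)·1.000) / (9) = -0.333
  q = (1 - (-1)·-0.333 - (-3)·1.000) / (6) = 0.611
  r = (-7 - (4)·-0.333 - (3)·0.611) / (9) = -0.833
Iteration 2:
  p = (4 - (4)·0.611 - (3)·-0.833) / (9) = 0.451
  q = (1 - (-1)·0.451 - (-3)·-0.833) / (6) = -0.175
  r = (-7 - (4)·0.451 - (3)·-0.175) / (9) = -0.920
Iteration 3:
  p = (4 - (4)·-0.175 - (3)·-0.920) / (9) = 0.829
  q = (1 - (-1)·0.829 - (-3)·-0.920) / (6) = -0.155
  r = (-7 - (4)·0.829 - (3)·-0.155) / (9) = -1.095

-1.095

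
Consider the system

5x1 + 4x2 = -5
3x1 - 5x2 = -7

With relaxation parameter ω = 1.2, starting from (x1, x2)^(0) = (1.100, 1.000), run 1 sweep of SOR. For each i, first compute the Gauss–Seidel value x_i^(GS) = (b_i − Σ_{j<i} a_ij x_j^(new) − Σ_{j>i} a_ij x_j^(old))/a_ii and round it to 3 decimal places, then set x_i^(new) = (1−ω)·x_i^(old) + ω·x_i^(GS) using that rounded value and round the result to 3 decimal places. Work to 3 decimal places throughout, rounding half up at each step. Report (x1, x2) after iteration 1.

Iteration 1:
  x1: GS value = (-5 - (4)·1.000) / (5) = -1.800;  x1 ← (1−ω)·1.100 + ω·-1.800 = -2.380
  x2: GS value = (-7 - (3)·-2.380) / (-5) = -0.028;  x2 ← (1−ω)·1.000 + ω·-0.028 = -0.234

(-2.380, -0.234)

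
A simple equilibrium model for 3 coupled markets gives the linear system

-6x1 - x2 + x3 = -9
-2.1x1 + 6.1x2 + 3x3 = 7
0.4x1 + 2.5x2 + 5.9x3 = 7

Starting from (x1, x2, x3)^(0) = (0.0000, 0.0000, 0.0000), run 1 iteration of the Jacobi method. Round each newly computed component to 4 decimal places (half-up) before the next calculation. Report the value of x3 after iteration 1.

Iteration 1:
  x1 = (-9 - (-1)·0.0000 - (1)·0.0000) / (-6) = 1.5000
  x2 = (7 - (-2.1)·0.0000 - (3)·0.0000) / (6.1) = 1.1475
  x3 = (7 - (0.4)·0.0000 - (2.5)·0.0000) / (5.9) = 1.1864

1.1864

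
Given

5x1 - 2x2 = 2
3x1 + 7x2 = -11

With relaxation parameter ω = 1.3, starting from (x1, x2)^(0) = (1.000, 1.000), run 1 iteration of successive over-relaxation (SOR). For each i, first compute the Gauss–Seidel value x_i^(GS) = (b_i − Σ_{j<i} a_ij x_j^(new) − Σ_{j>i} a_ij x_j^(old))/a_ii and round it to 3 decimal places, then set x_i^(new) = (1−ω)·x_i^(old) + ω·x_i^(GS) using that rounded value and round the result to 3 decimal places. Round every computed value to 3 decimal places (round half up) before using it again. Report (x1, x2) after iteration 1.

(0.740, -2.756)

Iteration 1:
  x1: GS value = (2 - (-2)·1.000) / (5) = 0.800;  x1 ← (1−ω)·1.000 + ω·0.800 = 0.740
  x2: GS value = (-11 - (3)·0.740) / (7) = -1.889;  x2 ← (1−ω)·1.000 + ω·-1.889 = -2.756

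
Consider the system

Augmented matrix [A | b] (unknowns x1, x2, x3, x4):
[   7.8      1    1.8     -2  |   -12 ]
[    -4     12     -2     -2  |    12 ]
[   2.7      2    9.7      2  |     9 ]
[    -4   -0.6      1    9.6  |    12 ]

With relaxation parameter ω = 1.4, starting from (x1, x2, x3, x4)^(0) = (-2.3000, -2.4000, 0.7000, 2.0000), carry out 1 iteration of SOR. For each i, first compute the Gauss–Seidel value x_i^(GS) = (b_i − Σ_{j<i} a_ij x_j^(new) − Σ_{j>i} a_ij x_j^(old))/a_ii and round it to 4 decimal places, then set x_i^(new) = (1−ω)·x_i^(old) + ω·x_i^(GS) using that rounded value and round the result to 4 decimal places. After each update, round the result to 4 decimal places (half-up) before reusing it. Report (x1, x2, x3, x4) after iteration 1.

Iteration 1:
  x1: GS value = (-12 - (1)·-2.4000 - (1.8)·0.7000 - (-2)·2.0000) / (7.8) = -0.8795;  x1 ← (1−ω)·-2.3000 + ω·-0.8795 = -0.3113
  x2: GS value = (12 - (-4)·-0.3113 - (-2)·0.7000 - (-2)·2.0000) / (12) = 1.3462;  x2 ← (1−ω)·-2.4000 + ω·1.3462 = 2.8447
  x3: GS value = (9 - (2.7)·-0.3113 - (2)·2.8447 - (2)·2.0000) / (9.7) = 0.0156;  x3 ← (1−ω)·0.7000 + ω·0.0156 = -0.2582
  x4: GS value = (12 - (-4)·-0.3113 - (-0.6)·2.8447 - (1)·-0.2582) / (9.6) = 1.3250;  x4 ← (1−ω)·2.0000 + ω·1.3250 = 1.0550

(-0.3113, 2.8447, -0.2582, 1.0550)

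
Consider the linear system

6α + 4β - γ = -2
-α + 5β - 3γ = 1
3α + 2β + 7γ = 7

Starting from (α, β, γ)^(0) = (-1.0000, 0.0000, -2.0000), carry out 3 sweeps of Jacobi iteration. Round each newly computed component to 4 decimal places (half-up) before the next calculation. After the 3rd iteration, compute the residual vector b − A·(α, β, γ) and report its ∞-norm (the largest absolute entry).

4.9663

Iteration 1:
  α = (-2 - (4)·0.0000 - (-1)·-2.0000) / (6) = -0.6667
  β = (1 - (-1)·-1.0000 - (-3)·-2.0000) / (5) = -1.2000
  γ = (7 - (3)·-1.0000 - (2)·0.0000) / (7) = 1.4286
Iteration 2:
  α = (-2 - (4)·-1.2000 - (-1)·1.4286) / (6) = 0.7048
  β = (1 - (-1)·-0.6667 - (-3)·1.4286) / (5) = 0.9238
  γ = (7 - (3)·-0.6667 - (2)·-1.2000) / (7) = 1.6286
Iteration 3:
  α = (-2 - (4)·0.9238 - (-1)·1.6286) / (6) = -0.6778
  β = (1 - (-1)·0.7048 - (-3)·1.6286) / (5) = 1.3181
  γ = (7 - (3)·0.7048 - (2)·0.9238) / (7) = 0.4340
Residual b − A·x = (-2.7716, -4.9663, 3.3592); ∞-norm = 4.9663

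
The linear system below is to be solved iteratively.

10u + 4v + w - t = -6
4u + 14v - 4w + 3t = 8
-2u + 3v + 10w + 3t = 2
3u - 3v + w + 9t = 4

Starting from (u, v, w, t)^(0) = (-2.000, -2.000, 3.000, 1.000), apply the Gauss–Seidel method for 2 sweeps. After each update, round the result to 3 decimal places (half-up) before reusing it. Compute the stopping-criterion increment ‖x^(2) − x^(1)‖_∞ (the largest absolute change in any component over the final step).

Iteration 1:
  u = (-6 - (4)·-2.000 - (1)·3.000 - (-1)·1.000) / (10) = 0.000
  v = (8 - (4)·0.000 - (-4)·3.000 - (3)·1.000) / (14) = 1.214
  w = (2 - (-2)·0.000 - (3)·1.214 - (3)·1.000) / (10) = -0.464
  t = (4 - (3)·0.000 - (-3)·1.214 - (1)·-0.464) / (9) = 0.901
Iteration 2:
  u = (-6 - (4)·1.214 - (1)·-0.464 - (-1)·0.901) / (10) = -0.949
  v = (8 - (4)·-0.949 - (-4)·-0.464 - (3)·0.901) / (14) = 0.517
  w = (2 - (-2)·-0.949 - (3)·0.517 - (3)·0.901) / (10) = -0.415
  t = (4 - (3)·-0.949 - (-3)·0.517 - (1)·-0.415) / (9) = 0.979
Change: (-0.949, -0.697, 0.049, 0.078) → max |·| = 0.949

0.949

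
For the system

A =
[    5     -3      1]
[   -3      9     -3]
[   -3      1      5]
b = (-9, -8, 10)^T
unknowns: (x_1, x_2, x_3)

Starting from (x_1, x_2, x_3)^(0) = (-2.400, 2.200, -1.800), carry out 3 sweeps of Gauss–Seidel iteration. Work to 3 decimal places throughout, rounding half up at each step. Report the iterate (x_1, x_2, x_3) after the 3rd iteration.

Iteration 1:
  x_1 = (-9 - (-3)·2.200 - (1)·-1.800) / (5) = -0.120
  x_2 = (-8 - (-3)·-0.120 - (-3)·-1.800) / (9) = -1.529
  x_3 = (10 - (-3)·-0.120 - (1)·-1.529) / (5) = 2.234
Iteration 2:
  x_1 = (-9 - (-3)·-1.529 - (1)·2.234) / (5) = -3.164
  x_2 = (-8 - (-3)·-3.164 - (-3)·2.234) / (9) = -1.199
  x_3 = (10 - (-3)·-3.164 - (1)·-1.199) / (5) = 0.341
Iteration 3:
  x_1 = (-9 - (-3)·-1.199 - (1)·0.341) / (5) = -2.588
  x_2 = (-8 - (-3)·-2.588 - (-3)·0.341) / (9) = -1.638
  x_3 = (10 - (-3)·-2.588 - (1)·-1.638) / (5) = 0.775

(-2.588, -1.638, 0.775)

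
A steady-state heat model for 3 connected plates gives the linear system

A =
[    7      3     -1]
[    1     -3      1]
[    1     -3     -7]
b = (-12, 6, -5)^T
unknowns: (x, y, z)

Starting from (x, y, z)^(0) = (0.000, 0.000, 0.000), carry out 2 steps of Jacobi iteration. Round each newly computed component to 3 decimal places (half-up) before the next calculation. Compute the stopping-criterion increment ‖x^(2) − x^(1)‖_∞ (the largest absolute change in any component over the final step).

0.959

Iteration 1:
  x = (-12 - (3)·0.000 - (-1)·0.000) / (7) = -1.714
  y = (6 - (1)·0.000 - (1)·0.000) / (-3) = -2.000
  z = (-5 - (1)·0.000 - (-3)·0.000) / (-7) = 0.714
Iteration 2:
  x = (-12 - (3)·-2.000 - (-1)·0.714) / (7) = -0.755
  y = (6 - (1)·-1.714 - (1)·0.714) / (-3) = -2.333
  z = (-5 - (1)·-1.714 - (-3)·-2.000) / (-7) = 1.327
Change: (0.959, -0.333, 0.613) → max |·| = 0.959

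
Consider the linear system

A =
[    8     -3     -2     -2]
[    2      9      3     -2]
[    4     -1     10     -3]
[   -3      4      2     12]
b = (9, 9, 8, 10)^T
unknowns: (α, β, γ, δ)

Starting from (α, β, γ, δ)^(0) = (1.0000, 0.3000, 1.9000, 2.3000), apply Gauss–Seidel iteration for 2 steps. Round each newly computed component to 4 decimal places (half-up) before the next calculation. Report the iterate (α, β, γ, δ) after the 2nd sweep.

(1.7115, 0.6779, 0.5372, 0.9457)

Iteration 1:
  α = (9 - (-3)·0.3000 - (-2)·1.9000 - (-2)·2.3000) / (8) = 2.2875
  β = (9 - (2)·2.2875 - (3)·1.9000 - (-2)·2.3000) / (9) = 0.3694
  γ = (8 - (4)·2.2875 - (-1)·0.3694 - (-3)·2.3000) / (10) = 0.6119
  δ = (10 - (-3)·2.2875 - (4)·0.3694 - (2)·0.6119) / (12) = 1.1801
Iteration 2:
  α = (9 - (-3)·0.3694 - (-2)·0.6119 - (-2)·1.1801) / (8) = 1.7115
  β = (9 - (2)·1.7115 - (3)·0.6119 - (-2)·1.1801) / (9) = 0.6779
  γ = (8 - (4)·1.7115 - (-1)·0.6779 - (-3)·1.1801) / (10) = 0.5372
  δ = (10 - (-3)·1.7115 - (4)·0.6779 - (2)·0.5372) / (12) = 0.9457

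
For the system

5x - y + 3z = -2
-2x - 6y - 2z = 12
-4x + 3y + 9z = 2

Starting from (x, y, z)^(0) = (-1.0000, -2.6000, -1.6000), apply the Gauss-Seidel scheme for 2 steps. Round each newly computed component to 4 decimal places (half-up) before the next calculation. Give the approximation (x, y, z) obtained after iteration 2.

(-1.1360, -1.8658, 0.3393)

Iteration 1:
  x = (-2 - (-1)·-2.6000 - (3)·-1.6000) / (5) = 0.0400
  y = (12 - (-2)·0.0400 - (-2)·-1.6000) / (-6) = -1.4800
  z = (2 - (-4)·0.0400 - (3)·-1.4800) / (9) = 0.7333
Iteration 2:
  x = (-2 - (-1)·-1.4800 - (3)·0.7333) / (5) = -1.1360
  y = (12 - (-2)·-1.1360 - (-2)·0.7333) / (-6) = -1.8658
  z = (2 - (-4)·-1.1360 - (3)·-1.8658) / (9) = 0.3393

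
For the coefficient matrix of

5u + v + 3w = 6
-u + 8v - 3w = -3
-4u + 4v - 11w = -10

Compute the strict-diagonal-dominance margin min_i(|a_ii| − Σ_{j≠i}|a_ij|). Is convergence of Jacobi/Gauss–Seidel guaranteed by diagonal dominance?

row 1: |5| − (1+3) = 1
row 2: |8| − (1+3) = 4
row 3: |-11| − (4+4) = 3
minimum over rows = 1 → strictly diagonally dominant (convergence guaranteed)

1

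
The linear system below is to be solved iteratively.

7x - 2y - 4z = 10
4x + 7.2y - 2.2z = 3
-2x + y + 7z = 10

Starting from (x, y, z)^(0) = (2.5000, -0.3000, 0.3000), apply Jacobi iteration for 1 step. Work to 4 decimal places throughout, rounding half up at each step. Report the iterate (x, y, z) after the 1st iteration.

Iteration 1:
  x = (10 - (-2)·-0.3000 - (-4)·0.3000) / (7) = 1.5143
  y = (3 - (4)·2.5000 - (-2.2)·0.3000) / (7.2) = -0.8806
  z = (10 - (-2)·2.5000 - (1)·-0.3000) / (7) = 2.1857

(1.5143, -0.8806, 2.1857)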